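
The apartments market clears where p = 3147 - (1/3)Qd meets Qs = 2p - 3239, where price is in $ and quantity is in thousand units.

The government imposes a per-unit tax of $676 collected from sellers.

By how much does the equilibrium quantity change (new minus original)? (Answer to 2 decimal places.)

Solve the original market: 9441 - 3p = 2p - 3239, hence p = 2536 and Q = 1833.
Since sellers keep the price net of the tax, the effective supply curve becomes Qs = 2p - 4591.
Clearing the new market: 9441 - 3p = 2p - 4591, so p = 2806.4 and Q = 1021.8.
ΔQ = 1021.8 − 1833 = -811.20.

-811.20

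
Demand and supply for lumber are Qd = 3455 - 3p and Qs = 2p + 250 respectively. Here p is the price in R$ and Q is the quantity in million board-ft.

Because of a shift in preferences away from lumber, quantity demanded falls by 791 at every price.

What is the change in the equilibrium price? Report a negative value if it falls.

-158.2

Original equilibrium: 3455 - 3p = 2p + 250 gives 3205 = 5p, so p = 641 and Q = 1532.
After the shift, demand is Qd = 2664 - 3p and supply is Qs = 2p + 250.
New equilibrium: 2664 - 3p = 2p + 250 ⇒ 2414 = 5p ⇒ p = 482.8, Q = 1215.6.
Δp = 482.8 − 641 = -158.2.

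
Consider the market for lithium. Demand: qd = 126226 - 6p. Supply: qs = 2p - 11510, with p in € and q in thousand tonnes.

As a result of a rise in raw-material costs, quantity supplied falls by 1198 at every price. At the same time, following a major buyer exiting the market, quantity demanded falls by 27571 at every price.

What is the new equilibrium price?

13920.375

Original equilibrium: 126226 - 6p = 2p - 11510 gives 137736 = 8p, so p = 17217 and q = 22924.
The new curves are qd = 98655 - 6p (demand) and qs = 2p - 12708 (supply).
New equilibrium: 98655 - 6p = 2p - 12708 ⇒ 111363 = 8p ⇒ p = 13920.375, q = 15132.75.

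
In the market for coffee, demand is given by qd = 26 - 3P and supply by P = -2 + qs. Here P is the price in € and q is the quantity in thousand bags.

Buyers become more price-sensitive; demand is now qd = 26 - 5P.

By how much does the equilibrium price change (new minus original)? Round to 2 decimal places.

-2.00

Before the shock: 26 - 3P = P + 2 ⇒ 24 = 4P ⇒ P = 6, q = 8.
The shock moves the curves to qd = 26 - 5P and qs = P + 2.
New equilibrium: 26 - 5P = P + 2 ⇒ 24 = 6P ⇒ P = 4, q = 6.
ΔP = 4 − 6 = -2.00.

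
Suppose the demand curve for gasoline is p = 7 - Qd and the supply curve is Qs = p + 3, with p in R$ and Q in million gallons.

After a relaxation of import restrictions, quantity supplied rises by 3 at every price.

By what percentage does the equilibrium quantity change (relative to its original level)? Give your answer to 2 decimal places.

Before the shock: 7 - p = p + 3 ⇒ 4 = 2p ⇒ p = 2, Q = 5.
The new curves are Qd = 7 - p (demand) and Qs = p + 6 (supply).
Equate the new curves: 7 - p = p + 6, giving 1 = 2p, p = 0.5, Q = 6.5.
%ΔQ = (6.5 − 5) / 5 × 100 = +30.00%.

+30.00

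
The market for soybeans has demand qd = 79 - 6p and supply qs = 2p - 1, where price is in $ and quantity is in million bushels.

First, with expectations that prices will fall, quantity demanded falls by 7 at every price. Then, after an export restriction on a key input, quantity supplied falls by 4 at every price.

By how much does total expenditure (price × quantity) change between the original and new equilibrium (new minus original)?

-52.84375

Solve the original market: 79 - 6p = 2p - 1, hence p = 10 and q = 19.
The new curves are qd = 72 - 6p (demand) and qs = 2p - 5 (supply).
Clearing the new market: 72 - 6p = 2p - 5, so p = 9.625 and q = 14.25.
Expenditure moves from 10×19 = 190 to 9.625×14.25 = 137.15625; change = -52.84375.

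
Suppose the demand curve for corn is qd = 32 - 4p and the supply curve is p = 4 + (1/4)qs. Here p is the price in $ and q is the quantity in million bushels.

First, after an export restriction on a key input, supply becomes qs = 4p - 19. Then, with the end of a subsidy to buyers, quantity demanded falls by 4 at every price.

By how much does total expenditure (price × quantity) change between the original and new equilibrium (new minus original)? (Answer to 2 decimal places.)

-21.56

Solve the original market: 32 - 4p = 4p - 16, hence p = 6 and q = 8.
The shock moves the curves to qd = 28 - 4p and qs = 4p - 19.
New equilibrium: 28 - 4p = 4p - 19 ⇒ 47 = 8p ⇒ p = 5.875, q = 4.5.
Expenditure moves from 6×8 = 48 to 5.875×4.5 = 26.4375; change = -21.56.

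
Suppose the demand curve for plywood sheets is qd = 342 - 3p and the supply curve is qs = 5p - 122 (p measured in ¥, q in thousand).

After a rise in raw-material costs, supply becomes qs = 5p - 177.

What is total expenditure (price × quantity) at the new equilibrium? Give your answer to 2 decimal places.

9560.95

Initially, 342 - 3p = 5p - 122, so 464 = 8p and p = 58, q = 168.
After the shift, demand is qd = 342 - 3p and supply is qs = 5p - 177.
Equate the new curves: 342 - 3p = 5p - 177, giving 519 = 8p, p = 64.875, q = 147.375.
New expenditure = 64.875 × 147.375 = 9560.95.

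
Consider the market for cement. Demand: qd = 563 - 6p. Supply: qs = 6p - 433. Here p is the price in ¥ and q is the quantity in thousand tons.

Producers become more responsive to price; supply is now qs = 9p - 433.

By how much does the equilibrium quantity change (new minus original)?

+99.6

Solve the original market: 563 - 6p = 6p - 433, hence p = 83 and q = 65.
After the shift, demand is qd = 563 - 6p and supply is qs = 9p - 433.
New equilibrium: 563 - 6p = 9p - 433 ⇒ 996 = 15p ⇒ p = 66.4, q = 164.6.
Δq = 164.6 − 65 = +99.6.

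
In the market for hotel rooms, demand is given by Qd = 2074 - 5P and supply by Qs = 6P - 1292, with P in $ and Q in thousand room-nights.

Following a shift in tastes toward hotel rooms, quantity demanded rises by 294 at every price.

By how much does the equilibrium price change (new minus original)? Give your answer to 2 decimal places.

+26.73

Original equilibrium: 2074 - 5P = 6P - 1292 gives 3366 = 11P, so P = 306 and Q = 544.
The new curves are Qd = 2368 - 5P (demand) and Qs = 6P - 1292 (supply).
Equate the new curves: 2368 - 5P = 6P - 1292, giving 3660 = 11P, P = 3660/11 ≈ 332.7273, Q = 7748/11 ≈ 704.3636.
ΔP = 332.7273 − 306 = +26.73.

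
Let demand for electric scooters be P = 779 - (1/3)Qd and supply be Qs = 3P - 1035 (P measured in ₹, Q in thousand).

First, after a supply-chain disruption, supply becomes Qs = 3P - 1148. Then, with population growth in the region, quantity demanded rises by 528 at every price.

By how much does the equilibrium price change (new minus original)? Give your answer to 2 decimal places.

+106.83

Before the shock: 2337 - 3P = 3P - 1035 ⇒ 3372 = 6P ⇒ P = 562, Q = 651.
The new curves are Qd = 2865 - 3P (demand) and Qs = 3P - 1148 (supply).
Equate the new curves: 2865 - 3P = 3P - 1148, giving 4013 = 6P, P = 4013/6 ≈ 668.8333, Q = 858.5.
ΔP = 668.8333 − 562 = +106.83.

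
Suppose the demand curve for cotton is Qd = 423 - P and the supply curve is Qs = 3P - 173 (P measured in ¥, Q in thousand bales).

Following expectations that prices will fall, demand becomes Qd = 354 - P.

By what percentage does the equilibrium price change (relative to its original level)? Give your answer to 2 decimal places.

Solve the original market: 423 - P = 3P - 173, hence P = 149 and Q = 274.
After the shift, demand is Qd = 354 - P and supply is Qs = 3P - 173.
Clearing the new market: 354 - P = 3P - 173, so P = 131.75 and Q = 222.25.
%ΔP = (131.75 − 149) / 149 × 100 = -11.58%.

-11.58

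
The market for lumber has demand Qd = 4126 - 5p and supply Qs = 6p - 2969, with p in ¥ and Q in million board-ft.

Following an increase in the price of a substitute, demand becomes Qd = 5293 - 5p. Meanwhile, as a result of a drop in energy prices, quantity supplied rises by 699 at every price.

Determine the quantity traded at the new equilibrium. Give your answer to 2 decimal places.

Original equilibrium: 4126 - 5p = 6p - 2969 gives 7095 = 11p, so p = 645 and Q = 901.
After the shift, demand is Qd = 5293 - 5p and supply is Qs = 6p - 2270.
Clearing the new market: 5293 - 5p = 6p - 2270, so p = 7563/11 ≈ 687.5455 and Q = 20408/11 ≈ 1855.2727.

1855.27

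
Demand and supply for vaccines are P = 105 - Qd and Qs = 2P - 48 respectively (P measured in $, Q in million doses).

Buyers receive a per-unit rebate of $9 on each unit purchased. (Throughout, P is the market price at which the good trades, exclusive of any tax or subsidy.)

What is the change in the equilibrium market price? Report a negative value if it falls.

Solve the original market: 105 - P = 2P - 48, hence P = 51 and Q = 54.
Since buyers' out-of-pocket price is the market price minus the rebate, the effective demand curve becomes Qd = 114 - P.
Setting them equal: 114 - P = 2P - 48 → 162 = 3P, so P = 54 and Q = 60.
ΔP = 54 − 51 = +3.

+3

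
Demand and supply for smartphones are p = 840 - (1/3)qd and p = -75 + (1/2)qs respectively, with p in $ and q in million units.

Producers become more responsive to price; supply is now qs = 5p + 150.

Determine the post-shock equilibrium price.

Solve the original market: 2520 - 3p = 2p + 150, hence p = 474 and q = 1098.
The new curves are qd = 2520 - 3p (demand) and qs = 5p + 150 (supply).
Equate the new curves: 2520 - 3p = 5p + 150, giving 2370 = 8p, p = 296.25, q = 1631.25.

296.25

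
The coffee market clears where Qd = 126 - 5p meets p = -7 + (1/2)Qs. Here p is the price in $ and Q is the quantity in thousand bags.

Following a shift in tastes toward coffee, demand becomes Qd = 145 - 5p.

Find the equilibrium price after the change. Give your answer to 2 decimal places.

18.71

Solve the original market: 126 - 5p = 2p + 14, hence p = 16 and Q = 46.
After the shift, demand is Qd = 145 - 5p and supply is Qs = 2p + 14.
Setting them equal: 145 - 5p = 2p + 14 → 131 = 7p, so p = 131/7 ≈ 18.7143 and Q = 360/7 ≈ 51.4286.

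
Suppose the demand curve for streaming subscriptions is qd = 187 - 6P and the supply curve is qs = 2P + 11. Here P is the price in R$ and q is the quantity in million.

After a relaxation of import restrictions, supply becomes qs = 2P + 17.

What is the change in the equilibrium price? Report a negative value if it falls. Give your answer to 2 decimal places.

-0.75

Initially, 187 - 6P = 2P + 11, so 176 = 8P and P = 22, q = 55.
The shock moves the curves to qd = 187 - 6P and qs = 2P + 17.
Equate the new curves: 187 - 6P = 2P + 17, giving 170 = 8P, P = 21.25, q = 59.5.
ΔP = 21.25 − 22 = -0.75.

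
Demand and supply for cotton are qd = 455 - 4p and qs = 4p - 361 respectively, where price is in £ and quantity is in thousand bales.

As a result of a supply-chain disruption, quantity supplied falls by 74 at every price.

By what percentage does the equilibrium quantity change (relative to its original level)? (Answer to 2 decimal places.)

Before the shock: 455 - 4p = 4p - 361 ⇒ 816 = 8p ⇒ p = 102, q = 47.
After the shift, demand is qd = 455 - 4p and supply is qs = 4p - 435.
Clearing the new market: 455 - 4p = 4p - 435, so p = 111.25 and q = 10.
%Δq = (10 − 47) / 47 × 100 = -78.72%.

-78.72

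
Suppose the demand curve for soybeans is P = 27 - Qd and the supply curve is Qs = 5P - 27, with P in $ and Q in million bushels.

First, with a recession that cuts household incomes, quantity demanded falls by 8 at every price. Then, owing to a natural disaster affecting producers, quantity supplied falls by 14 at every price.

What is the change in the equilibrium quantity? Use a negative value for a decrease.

Solve the original market: 27 - P = 5P - 27, hence P = 9 and Q = 18.
The shock moves the curves to Qd = 19 - P and Qs = 5P - 41.
Setting them equal: 19 - P = 5P - 41 → 60 = 6P, so P = 10 and Q = 9.
ΔQ = 9 − 18 = -9.

-9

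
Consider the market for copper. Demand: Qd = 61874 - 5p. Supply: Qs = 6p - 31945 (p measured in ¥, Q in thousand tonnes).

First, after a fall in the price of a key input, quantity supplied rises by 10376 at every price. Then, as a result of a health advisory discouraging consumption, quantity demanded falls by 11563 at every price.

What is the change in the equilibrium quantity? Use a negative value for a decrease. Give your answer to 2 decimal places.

-1590.73

Original equilibrium: 61874 - 5p = 6p - 31945 gives 93819 = 11p, so p = 8529 and Q = 19229.
With the change applied: demand Qd = 50311 - 5p, supply Qs = 6p - 21569.
New equilibrium: 50311 - 5p = 6p - 21569 ⇒ 71880 = 11p ⇒ p = 71880/11 ≈ 6534.5455, Q = 194021/11 ≈ 17638.2727.
ΔQ = 17638.2727 − 19229 = -1590.73.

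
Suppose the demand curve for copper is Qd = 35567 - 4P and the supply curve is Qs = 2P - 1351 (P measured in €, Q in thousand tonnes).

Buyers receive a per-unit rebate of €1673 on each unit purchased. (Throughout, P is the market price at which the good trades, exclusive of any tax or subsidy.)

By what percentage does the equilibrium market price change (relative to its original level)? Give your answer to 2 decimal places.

Solve the original market: 35567 - 4P = 2P - 1351, hence P = 6153 and Q = 10955.
Since buyers' out-of-pocket price is the market price minus the rebate, the effective demand curve becomes Qd = 42259 - 4P.
Setting them equal: 42259 - 4P = 2P - 1351 → 43610 = 6P, so P = 21805/3 ≈ 7268.3333 and Q = 39557/3 ≈ 13185.6667.
%ΔP = (7268.3333 − 6153) / 6153 × 100 = +18.13%.

+18.13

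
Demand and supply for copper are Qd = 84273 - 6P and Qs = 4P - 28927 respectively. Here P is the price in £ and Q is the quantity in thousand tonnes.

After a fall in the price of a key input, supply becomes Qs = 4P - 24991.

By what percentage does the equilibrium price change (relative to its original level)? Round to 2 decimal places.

Original equilibrium: 84273 - 6P = 4P - 28927 gives 113200 = 10P, so P = 11320 and Q = 16353.
The shock moves the curves to Qd = 84273 - 6P and Qs = 4P - 24991.
Clearing the new market: 84273 - 6P = 4P - 24991, so P = 10926.4 and Q = 18714.6.
%ΔP = (10926.4 − 11320) / 11320 × 100 = -3.48%.

-3.48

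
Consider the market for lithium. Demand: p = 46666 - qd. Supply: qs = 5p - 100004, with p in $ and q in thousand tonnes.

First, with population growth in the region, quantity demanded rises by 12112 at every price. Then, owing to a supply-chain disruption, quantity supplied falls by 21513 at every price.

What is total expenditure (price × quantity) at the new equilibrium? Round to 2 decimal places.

Original equilibrium: 46666 - p = 5p - 100004 gives 146670 = 6p, so p = 24445 and q = 22221.
After the shift, demand is qd = 58778 - p and supply is qs = 5p - 121517.
Clearing the new market: 58778 - p = 5p - 121517, so p = 180295/6 ≈ 30049.1667 and q = 172373/6 ≈ 28728.8333.
New expenditure = 30049.1667 × 28728.8333 = 863277500.97.

863277500.97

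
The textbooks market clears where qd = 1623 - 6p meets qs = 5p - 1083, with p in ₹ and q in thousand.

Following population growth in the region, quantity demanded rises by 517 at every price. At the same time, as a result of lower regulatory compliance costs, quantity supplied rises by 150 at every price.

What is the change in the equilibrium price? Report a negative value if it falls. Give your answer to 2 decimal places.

+33.36

Solve the original market: 1623 - 6p = 5p - 1083, hence p = 246 and q = 147.
The new curves are qd = 2140 - 6p (demand) and qs = 5p - 933 (supply).
Clearing the new market: 2140 - 6p = 5p - 933, so p = 3073/11 ≈ 279.3636 and q = 5102/11 ≈ 463.8182.
Δp = 279.3636 − 246 = +33.36.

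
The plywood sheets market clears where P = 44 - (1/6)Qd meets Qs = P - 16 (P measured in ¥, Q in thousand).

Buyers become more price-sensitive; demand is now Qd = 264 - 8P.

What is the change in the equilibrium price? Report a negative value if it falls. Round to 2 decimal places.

Original equilibrium: 264 - 6P = P - 16 gives 280 = 7P, so P = 40 and Q = 24.
The shock moves the curves to Qd = 264 - 8P and Qs = P - 16.
New equilibrium: 264 - 8P = P - 16 ⇒ 280 = 9P ⇒ P = 280/9 ≈ 31.1111, Q = 136/9 ≈ 15.1111.
ΔP = 31.1111 − 40 = -8.89.

-8.89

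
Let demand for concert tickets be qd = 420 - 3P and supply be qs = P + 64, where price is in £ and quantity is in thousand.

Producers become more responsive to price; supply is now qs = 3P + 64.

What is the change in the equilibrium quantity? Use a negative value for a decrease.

Solve the original market: 420 - 3P = P + 64, hence P = 89 and q = 153.
The shock moves the curves to qd = 420 - 3P and qs = 3P + 64.
Setting them equal: 420 - 3P = 3P + 64 → 356 = 6P, so P = 178/3 ≈ 59.3333 and q = 242.
Δq = 242 − 153 = +89.

+89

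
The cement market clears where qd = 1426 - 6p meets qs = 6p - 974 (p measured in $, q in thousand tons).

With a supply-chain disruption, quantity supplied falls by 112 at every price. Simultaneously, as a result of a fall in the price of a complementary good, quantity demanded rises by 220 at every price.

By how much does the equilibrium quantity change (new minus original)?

Initially, 1426 - 6p = 6p - 974, so 2400 = 12p and p = 200, q = 226.
The shock moves the curves to qd = 1646 - 6p and qs = 6p - 1086.
Clearing the new market: 1646 - 6p = 6p - 1086, so p = 683/3 ≈ 227.6667 and q = 280.
Δq = 280 − 226 = +54.

+54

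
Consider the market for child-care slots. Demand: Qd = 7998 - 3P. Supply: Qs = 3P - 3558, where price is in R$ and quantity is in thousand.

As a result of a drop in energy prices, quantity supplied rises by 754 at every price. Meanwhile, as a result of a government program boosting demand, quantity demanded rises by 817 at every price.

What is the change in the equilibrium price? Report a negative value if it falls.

+10.5

Before the shock: 7998 - 3P = 3P - 3558 ⇒ 11556 = 6P ⇒ P = 1926, Q = 2220.
The new curves are Qd = 8815 - 3P (demand) and Qs = 3P - 2804 (supply).
Clearing the new market: 8815 - 3P = 3P - 2804, so P = 1936.5 and Q = 3005.5.
ΔP = 1936.5 − 1926 = +10.5.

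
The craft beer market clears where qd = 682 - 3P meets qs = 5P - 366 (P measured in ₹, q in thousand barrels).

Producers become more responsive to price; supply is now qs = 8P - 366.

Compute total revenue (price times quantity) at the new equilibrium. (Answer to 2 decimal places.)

Initially, 682 - 3P = 5P - 366, so 1048 = 8P and P = 131, q = 289.
After the shift, demand is qd = 682 - 3P and supply is qs = 8P - 366.
Equate the new curves: 682 - 3P = 8P - 366, giving 1048 = 11P, P = 1048/11 ≈ 95.2727, q = 4358/11 ≈ 396.1818.
New expenditure = 95.2727 × 396.1818 = 37745.32.

37745.32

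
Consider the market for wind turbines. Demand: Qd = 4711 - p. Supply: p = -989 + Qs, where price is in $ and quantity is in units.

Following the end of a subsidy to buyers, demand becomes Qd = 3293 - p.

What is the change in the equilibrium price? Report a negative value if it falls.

-709

Original equilibrium: 4711 - p = p + 989 gives 3722 = 2p, so p = 1861 and Q = 2850.
The shock moves the curves to Qd = 3293 - p and Qs = p + 989.
Equate the new curves: 3293 - p = p + 989, giving 2304 = 2p, p = 1152, Q = 2141.
Δp = 1152 − 1861 = -709.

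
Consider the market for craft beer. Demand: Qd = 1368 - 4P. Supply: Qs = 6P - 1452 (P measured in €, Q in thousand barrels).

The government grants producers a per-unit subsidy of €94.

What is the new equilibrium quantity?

Initially, 1368 - 4P = 6P - 1452, so 2820 = 10P and P = 282, Q = 240.
Since sellers receive the price plus the subsidy, the effective supply curve becomes Qs = 6P - 888.
Equate the new curves: 1368 - 4P = 6P - 888, giving 2256 = 10P, P = 225.6, Q = 465.6.

465.6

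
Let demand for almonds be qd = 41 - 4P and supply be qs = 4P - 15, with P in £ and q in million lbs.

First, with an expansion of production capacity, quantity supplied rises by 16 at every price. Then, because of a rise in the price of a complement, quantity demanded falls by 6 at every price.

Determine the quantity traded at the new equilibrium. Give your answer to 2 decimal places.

18.00

Before the shock: 41 - 4P = 4P - 15 ⇒ 56 = 8P ⇒ P = 7, q = 13.
After the shift, demand is qd = 35 - 4P and supply is qs = 4P + 1.
Clearing the new market: 35 - 4P = 4P + 1, so P = 4.25 and q = 18.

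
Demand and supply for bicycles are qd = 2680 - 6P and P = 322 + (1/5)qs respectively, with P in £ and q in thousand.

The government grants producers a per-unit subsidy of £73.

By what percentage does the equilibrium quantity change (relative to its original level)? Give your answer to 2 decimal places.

+58.56

Original equilibrium: 2680 - 6P = 5P - 1610 gives 4290 = 11P, so P = 390 and q = 340.
Since sellers receive the price plus the subsidy, the effective supply curve becomes qs = 5P - 1245.
Equate the new curves: 2680 - 6P = 5P - 1245, giving 3925 = 11P, P = 3925/11 ≈ 356.8182, q = 5930/11 ≈ 539.0909.
%Δq = (539.0909 − 340) / 340 × 100 = +58.56%.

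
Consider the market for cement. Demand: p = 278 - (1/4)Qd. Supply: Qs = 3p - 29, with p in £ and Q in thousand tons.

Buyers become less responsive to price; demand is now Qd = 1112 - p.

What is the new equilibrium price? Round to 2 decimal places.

Original equilibrium: 1112 - 4p = 3p - 29 gives 1141 = 7p, so p = 163 and Q = 460.
The shock moves the curves to Qd = 1112 - p and Qs = 3p - 29.
Setting them equal: 1112 - p = 3p - 29 → 1141 = 4p, so p = 285.25 and Q = 826.75.

285.25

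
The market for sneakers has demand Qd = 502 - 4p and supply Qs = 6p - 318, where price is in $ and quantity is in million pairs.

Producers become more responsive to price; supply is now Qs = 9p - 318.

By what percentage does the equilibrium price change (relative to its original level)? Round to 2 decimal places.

Solve the original market: 502 - 4p = 6p - 318, hence p = 82 and Q = 174.
With the change applied: demand Qd = 502 - 4p, supply Qs = 9p - 318.
New equilibrium: 502 - 4p = 9p - 318 ⇒ 820 = 13p ⇒ p = 820/13 ≈ 63.0769, Q = 3246/13 ≈ 249.6923.
%Δp = (63.0769 − 82) / 82 × 100 = -23.08%.

-23.08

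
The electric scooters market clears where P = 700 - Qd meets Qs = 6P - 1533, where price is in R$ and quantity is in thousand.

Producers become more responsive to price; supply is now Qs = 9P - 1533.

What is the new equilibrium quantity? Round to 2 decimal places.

476.70

Original equilibrium: 700 - P = 6P - 1533 gives 2233 = 7P, so P = 319 and Q = 381.
The new curves are Qd = 700 - P (demand) and Qs = 9P - 1533 (supply).
New equilibrium: 700 - P = 9P - 1533 ⇒ 2233 = 10P ⇒ P = 223.3, Q = 476.7.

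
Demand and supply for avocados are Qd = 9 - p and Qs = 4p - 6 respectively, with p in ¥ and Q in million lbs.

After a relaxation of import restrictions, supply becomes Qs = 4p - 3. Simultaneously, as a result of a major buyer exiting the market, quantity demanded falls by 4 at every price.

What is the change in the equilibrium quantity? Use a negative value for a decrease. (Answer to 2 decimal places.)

Initially, 9 - p = 4p - 6, so 15 = 5p and p = 3, Q = 6.
With the change applied: demand Qd = 5 - p, supply Qs = 4p - 3.
Equate the new curves: 5 - p = 4p - 3, giving 8 = 5p, p = 1.6, Q = 3.4.
ΔQ = 3.4 − 6 = -2.60.

-2.60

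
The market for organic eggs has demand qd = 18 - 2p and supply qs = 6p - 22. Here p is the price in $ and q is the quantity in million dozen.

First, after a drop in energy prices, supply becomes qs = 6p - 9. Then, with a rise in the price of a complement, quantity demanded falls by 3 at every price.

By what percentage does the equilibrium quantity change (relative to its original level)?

+12.5

Solve the original market: 18 - 2p = 6p - 22, hence p = 5 and q = 8.
The new curves are qd = 15 - 2p (demand) and qs = 6p - 9 (supply).
Setting them equal: 15 - 2p = 6p - 9 → 24 = 8p, so p = 3 and q = 9.
%Δq = (9 − 8) / 8 × 100 = +12.5%.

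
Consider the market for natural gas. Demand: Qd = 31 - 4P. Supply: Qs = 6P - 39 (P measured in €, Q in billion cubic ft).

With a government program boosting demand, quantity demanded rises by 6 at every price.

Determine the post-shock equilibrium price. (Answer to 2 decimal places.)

7.60

Solve the original market: 31 - 4P = 6P - 39, hence P = 7 and Q = 3.
With the change applied: demand Qd = 37 - 4P, supply Qs = 6P - 39.
New equilibrium: 37 - 4P = 6P - 39 ⇒ 76 = 10P ⇒ P = 7.6, Q = 6.6.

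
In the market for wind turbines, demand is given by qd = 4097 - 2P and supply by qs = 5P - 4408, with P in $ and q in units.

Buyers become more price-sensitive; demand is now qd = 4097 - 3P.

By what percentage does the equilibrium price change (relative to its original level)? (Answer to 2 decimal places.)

-12.50

Before the shock: 4097 - 2P = 5P - 4408 ⇒ 8505 = 7P ⇒ P = 1215, q = 1667.
The shock moves the curves to qd = 4097 - 3P and qs = 5P - 4408.
Setting them equal: 4097 - 3P = 5P - 4408 → 8505 = 8P, so P = 1063.125 and q = 907.625.
%ΔP = (1063.125 − 1215) / 1215 × 100 = -12.50%.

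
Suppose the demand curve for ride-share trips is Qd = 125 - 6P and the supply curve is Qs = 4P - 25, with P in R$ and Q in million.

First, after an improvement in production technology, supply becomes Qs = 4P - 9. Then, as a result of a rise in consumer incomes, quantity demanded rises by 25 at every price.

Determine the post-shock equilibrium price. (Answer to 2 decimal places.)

15.90

Solve the original market: 125 - 6P = 4P - 25, hence P = 15 and Q = 35.
The shock moves the curves to Qd = 150 - 6P and Qs = 4P - 9.
Equate the new curves: 150 - 6P = 4P - 9, giving 159 = 10P, P = 15.9, Q = 54.6.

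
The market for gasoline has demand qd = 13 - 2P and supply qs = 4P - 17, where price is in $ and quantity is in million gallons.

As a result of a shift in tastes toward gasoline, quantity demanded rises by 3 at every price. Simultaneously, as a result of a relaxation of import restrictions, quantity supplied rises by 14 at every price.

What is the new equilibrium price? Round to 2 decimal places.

Solve the original market: 13 - 2P = 4P - 17, hence P = 5 and q = 3.
The shock moves the curves to qd = 16 - 2P and qs = 4P - 3.
Setting them equal: 16 - 2P = 4P - 3 → 19 = 6P, so P = 19/6 ≈ 3.1667 and q = 29/3 ≈ 9.6667.

3.17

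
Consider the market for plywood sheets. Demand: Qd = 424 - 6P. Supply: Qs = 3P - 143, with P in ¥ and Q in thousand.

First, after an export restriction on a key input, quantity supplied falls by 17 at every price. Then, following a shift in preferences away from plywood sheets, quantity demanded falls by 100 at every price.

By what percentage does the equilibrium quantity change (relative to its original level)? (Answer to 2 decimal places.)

Original equilibrium: 424 - 6P = 3P - 143 gives 567 = 9P, so P = 63 and Q = 46.
The new curves are Qd = 324 - 6P (demand) and Qs = 3P - 160 (supply).
Setting them equal: 324 - 6P = 3P - 160 → 484 = 9P, so P = 484/9 ≈ 53.7778 and Q = 4/3 ≈ 1.3333.
%ΔQ = (1.3333 − 46) / 46 × 100 = -97.10%.

-97.10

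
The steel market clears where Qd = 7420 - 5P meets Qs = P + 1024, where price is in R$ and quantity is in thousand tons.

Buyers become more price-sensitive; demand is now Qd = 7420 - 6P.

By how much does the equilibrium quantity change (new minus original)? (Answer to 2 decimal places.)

-152.29

Before the shock: 7420 - 5P = P + 1024 ⇒ 6396 = 6P ⇒ P = 1066, Q = 2090.
The new curves are Qd = 7420 - 6P (demand) and Qs = P + 1024 (supply).
New equilibrium: 7420 - 6P = P + 1024 ⇒ 6396 = 7P ⇒ P = 6396/7 ≈ 913.7143, Q = 13564/7 ≈ 1937.7143.
ΔQ = 1937.7143 − 2090 = -152.29.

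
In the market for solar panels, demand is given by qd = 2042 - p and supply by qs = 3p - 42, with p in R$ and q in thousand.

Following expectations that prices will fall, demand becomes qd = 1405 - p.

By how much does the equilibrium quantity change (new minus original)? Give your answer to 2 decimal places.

Initially, 2042 - p = 3p - 42, so 2084 = 4p and p = 521, q = 1521.
With the change applied: demand qd = 1405 - p, supply qs = 3p - 42.
New equilibrium: 1405 - p = 3p - 42 ⇒ 1447 = 4p ⇒ p = 361.75, q = 1043.25.
Δq = 1043.25 − 1521 = -477.75.

-477.75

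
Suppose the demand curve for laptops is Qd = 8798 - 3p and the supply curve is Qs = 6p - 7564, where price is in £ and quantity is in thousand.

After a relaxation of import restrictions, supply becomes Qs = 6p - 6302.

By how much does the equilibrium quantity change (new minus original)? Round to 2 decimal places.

+420.67

Before the shock: 8798 - 3p = 6p - 7564 ⇒ 16362 = 9p ⇒ p = 1818, Q = 3344.
After the shift, demand is Qd = 8798 - 3p and supply is Qs = 6p - 6302.
Clearing the new market: 8798 - 3p = 6p - 6302, so p = 15100/9 ≈ 1677.7778 and Q = 11294/3 ≈ 3764.6667.
ΔQ = 3764.6667 − 3344 = +420.67.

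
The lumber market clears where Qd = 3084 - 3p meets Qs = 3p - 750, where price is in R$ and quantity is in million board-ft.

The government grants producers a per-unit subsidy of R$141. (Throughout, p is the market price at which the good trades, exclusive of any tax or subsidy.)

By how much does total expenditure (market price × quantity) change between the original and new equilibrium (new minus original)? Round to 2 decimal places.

+37964.25

Before the shock: 3084 - 3p = 3p - 750 ⇒ 3834 = 6p ⇒ p = 639, Q = 1167.
Since sellers receive the price plus the subsidy, the effective supply curve becomes Qs = 3p - 327.
Setting them equal: 3084 - 3p = 3p - 327 → 3411 = 6p, so p = 568.5 and Q = 1378.5.
Expenditure moves from 639×1167 = 745713 to 568.5×1378.5 = 783677.25; change = +37964.25.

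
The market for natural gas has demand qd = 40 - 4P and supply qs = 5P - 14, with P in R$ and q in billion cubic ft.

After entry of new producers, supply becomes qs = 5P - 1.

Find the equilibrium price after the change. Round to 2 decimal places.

Before the shock: 40 - 4P = 5P - 14 ⇒ 54 = 9P ⇒ P = 6, q = 16.
The shock moves the curves to qd = 40 - 4P and qs = 5P - 1.
New equilibrium: 40 - 4P = 5P - 1 ⇒ 41 = 9P ⇒ P = 41/9 ≈ 4.5556, q = 196/9 ≈ 21.7778.

4.56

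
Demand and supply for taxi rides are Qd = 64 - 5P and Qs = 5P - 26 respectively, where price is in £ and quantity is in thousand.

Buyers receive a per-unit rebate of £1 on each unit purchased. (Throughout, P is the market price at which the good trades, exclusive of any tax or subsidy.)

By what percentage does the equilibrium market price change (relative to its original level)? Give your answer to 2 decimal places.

+5.56

Before the shock: 64 - 5P = 5P - 26 ⇒ 90 = 10P ⇒ P = 9, Q = 19.
Since buyers' out-of-pocket price is the market price minus the rebate, the effective demand curve becomes Qd = 69 - 5P.
New equilibrium: 69 - 5P = 5P - 26 ⇒ 95 = 10P ⇒ P = 9.5, Q = 21.5.
%ΔP = (9.5 − 9) / 9 × 100 = +5.56%.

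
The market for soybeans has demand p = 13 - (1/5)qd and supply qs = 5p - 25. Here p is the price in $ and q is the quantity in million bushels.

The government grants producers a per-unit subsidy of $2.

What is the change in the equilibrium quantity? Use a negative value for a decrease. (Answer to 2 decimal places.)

+5.00

Original equilibrium: 65 - 5p = 5p - 25 gives 90 = 10p, so p = 9 and q = 20.
Since sellers receive the price plus the subsidy, the effective supply curve becomes qs = 5p - 15.
Equate the new curves: 65 - 5p = 5p - 15, giving 80 = 10p, p = 8, q = 25.
Δq = 25 − 20 = +5.00.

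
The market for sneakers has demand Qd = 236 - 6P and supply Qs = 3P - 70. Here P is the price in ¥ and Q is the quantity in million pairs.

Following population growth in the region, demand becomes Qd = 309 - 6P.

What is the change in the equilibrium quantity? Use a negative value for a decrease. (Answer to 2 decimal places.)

+24.33

Before the shock: 236 - 6P = 3P - 70 ⇒ 306 = 9P ⇒ P = 34, Q = 32.
The new curves are Qd = 309 - 6P (demand) and Qs = 3P - 70 (supply).
Setting them equal: 309 - 6P = 3P - 70 → 379 = 9P, so P = 379/9 ≈ 42.1111 and Q = 169/3 ≈ 56.3333.
ΔQ = 56.3333 − 32 = +24.33.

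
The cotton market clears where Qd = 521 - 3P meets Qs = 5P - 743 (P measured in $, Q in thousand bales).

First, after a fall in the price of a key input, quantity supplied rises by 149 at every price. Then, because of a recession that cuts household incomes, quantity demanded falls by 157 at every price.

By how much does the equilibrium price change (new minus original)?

-38.25

Before the shock: 521 - 3P = 5P - 743 ⇒ 1264 = 8P ⇒ P = 158, Q = 47.
After the shift, demand is Qd = 364 - 3P and supply is Qs = 5P - 594.
New equilibrium: 364 - 3P = 5P - 594 ⇒ 958 = 8P ⇒ P = 119.75, Q = 4.75.
ΔP = 119.75 − 158 = -38.25.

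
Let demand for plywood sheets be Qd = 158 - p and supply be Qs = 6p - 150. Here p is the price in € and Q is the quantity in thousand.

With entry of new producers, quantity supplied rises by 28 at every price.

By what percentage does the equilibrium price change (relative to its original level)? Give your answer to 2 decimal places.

-9.09

Solve the original market: 158 - p = 6p - 150, hence p = 44 and Q = 114.
With the change applied: demand Qd = 158 - p, supply Qs = 6p - 122.
New equilibrium: 158 - p = 6p - 122 ⇒ 280 = 7p ⇒ p = 40, Q = 118.
%Δp = (40 − 44) / 44 × 100 = -9.09%.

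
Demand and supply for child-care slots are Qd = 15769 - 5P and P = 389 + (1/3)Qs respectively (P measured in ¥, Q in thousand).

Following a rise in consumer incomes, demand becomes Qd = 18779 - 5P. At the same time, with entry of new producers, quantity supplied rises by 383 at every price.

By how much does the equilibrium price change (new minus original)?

Before the shock: 15769 - 5P = 3P - 1167 ⇒ 16936 = 8P ⇒ P = 2117, Q = 5184.
With the change applied: demand Qd = 18779 - 5P, supply Qs = 3P - 784.
Setting them equal: 18779 - 5P = 3P - 784 → 19563 = 8P, so P = 2445.375 and Q = 6552.125.
ΔP = 2445.375 − 2117 = +328.375.

+328.375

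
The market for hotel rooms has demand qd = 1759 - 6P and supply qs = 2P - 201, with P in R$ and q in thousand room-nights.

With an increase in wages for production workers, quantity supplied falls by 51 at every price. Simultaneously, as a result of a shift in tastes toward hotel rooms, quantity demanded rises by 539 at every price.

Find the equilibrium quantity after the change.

385.5

Original equilibrium: 1759 - 6P = 2P - 201 gives 1960 = 8P, so P = 245 and q = 289.
The shock moves the curves to qd = 2298 - 6P and qs = 2P - 252.
New equilibrium: 2298 - 6P = 2P - 252 ⇒ 2550 = 8P ⇒ P = 318.75, q = 385.5.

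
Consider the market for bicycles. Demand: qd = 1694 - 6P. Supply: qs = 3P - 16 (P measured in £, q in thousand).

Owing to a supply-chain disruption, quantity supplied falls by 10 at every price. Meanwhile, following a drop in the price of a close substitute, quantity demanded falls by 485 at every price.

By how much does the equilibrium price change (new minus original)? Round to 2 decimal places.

Solve the original market: 1694 - 6P = 3P - 16, hence P = 190 and q = 554.
The new curves are qd = 1209 - 6P (demand) and qs = 3P - 26 (supply).
New equilibrium: 1209 - 6P = 3P - 26 ⇒ 1235 = 9P ⇒ P = 1235/9 ≈ 137.2222, q = 1157/3 ≈ 385.6667.
ΔP = 137.2222 − 190 = -52.78.

-52.78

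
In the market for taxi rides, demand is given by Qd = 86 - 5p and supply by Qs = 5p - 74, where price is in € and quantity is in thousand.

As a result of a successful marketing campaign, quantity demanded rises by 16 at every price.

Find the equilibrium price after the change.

17.6

Solve the original market: 86 - 5p = 5p - 74, hence p = 16 and Q = 6.
The shock moves the curves to Qd = 102 - 5p and Qs = 5p - 74.
New equilibrium: 102 - 5p = 5p - 74 ⇒ 176 = 10p ⇒ p = 17.6, Q = 14.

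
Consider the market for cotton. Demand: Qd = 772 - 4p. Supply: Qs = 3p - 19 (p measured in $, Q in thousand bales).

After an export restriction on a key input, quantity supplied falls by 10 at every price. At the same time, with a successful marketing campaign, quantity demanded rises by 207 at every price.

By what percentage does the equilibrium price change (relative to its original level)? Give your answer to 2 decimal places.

Solve the original market: 772 - 4p = 3p - 19, hence p = 113 and Q = 320.
The shock moves the curves to Qd = 979 - 4p and Qs = 3p - 29.
Setting them equal: 979 - 4p = 3p - 29 → 1008 = 7p, so p = 144 and Q = 403.
%Δp = (144 − 113) / 113 × 100 = +27.43%.

+27.43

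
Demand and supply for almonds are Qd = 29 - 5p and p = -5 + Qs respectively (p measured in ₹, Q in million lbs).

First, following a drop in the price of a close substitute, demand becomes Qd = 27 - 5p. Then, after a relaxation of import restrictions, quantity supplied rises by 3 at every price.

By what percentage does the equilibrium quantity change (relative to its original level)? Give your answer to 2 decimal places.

+24.07

Initially, 29 - 5p = p + 5, so 24 = 6p and p = 4, Q = 9.
The shock moves the curves to Qd = 27 - 5p and Qs = p + 8.
Equate the new curves: 27 - 5p = p + 8, giving 19 = 6p, p = 19/6 ≈ 3.1667, Q = 67/6 ≈ 11.1667.
%ΔQ = (11.1667 − 9) / 9 × 100 = +24.07%.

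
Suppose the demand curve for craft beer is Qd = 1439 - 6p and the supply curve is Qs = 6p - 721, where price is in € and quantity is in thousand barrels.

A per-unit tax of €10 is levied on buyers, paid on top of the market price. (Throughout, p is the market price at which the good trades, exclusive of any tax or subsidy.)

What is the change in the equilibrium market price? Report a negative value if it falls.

-5

Original equilibrium: 1439 - 6p = 6p - 721 gives 2160 = 12p, so p = 180 and Q = 359.
Since buyers pay the price plus the tax, the effective demand curve becomes Qd = 1379 - 6p.
Setting them equal: 1379 - 6p = 6p - 721 → 2100 = 12p, so p = 175 and Q = 329.
Δp = 175 − 180 = -5.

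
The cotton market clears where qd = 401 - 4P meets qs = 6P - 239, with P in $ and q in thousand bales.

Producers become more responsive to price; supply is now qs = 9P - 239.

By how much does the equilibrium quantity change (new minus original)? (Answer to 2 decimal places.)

+59.08

Original equilibrium: 401 - 4P = 6P - 239 gives 640 = 10P, so P = 64 and q = 145.
The shock moves the curves to qd = 401 - 4P and qs = 9P - 239.
New equilibrium: 401 - 4P = 9P - 239 ⇒ 640 = 13P ⇒ P = 640/13 ≈ 49.2308, q = 2653/13 ≈ 204.0769.
Δq = 204.0769 − 145 = +59.08.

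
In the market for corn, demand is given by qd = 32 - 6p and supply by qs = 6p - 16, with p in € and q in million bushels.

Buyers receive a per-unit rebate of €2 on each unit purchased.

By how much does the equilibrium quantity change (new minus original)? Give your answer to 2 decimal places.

+6.00

Solve the original market: 32 - 6p = 6p - 16, hence p = 4 and q = 8.
Since buyers' out-of-pocket price is the market price minus the rebate, the effective demand curve becomes qd = 44 - 6p.
Clearing the new market: 44 - 6p = 6p - 16, so p = 5 and q = 14.
Δq = 14 − 8 = +6.00.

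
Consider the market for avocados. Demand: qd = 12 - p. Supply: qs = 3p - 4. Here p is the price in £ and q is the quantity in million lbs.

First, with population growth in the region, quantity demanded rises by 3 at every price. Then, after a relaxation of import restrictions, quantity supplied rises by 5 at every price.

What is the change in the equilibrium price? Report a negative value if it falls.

-0.5

Original equilibrium: 12 - p = 3p - 4 gives 16 = 4p, so p = 4 and q = 8.
The shock moves the curves to qd = 15 - p and qs = 3p + 1.
Clearing the new market: 15 - p = 3p + 1, so p = 3.5 and q = 11.5.
Δp = 3.5 − 4 = -0.5.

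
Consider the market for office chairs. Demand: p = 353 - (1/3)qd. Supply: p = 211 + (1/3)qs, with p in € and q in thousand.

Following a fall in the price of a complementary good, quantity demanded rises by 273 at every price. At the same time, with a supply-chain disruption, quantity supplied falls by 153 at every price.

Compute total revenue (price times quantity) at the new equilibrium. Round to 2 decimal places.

96369.00

Initially, 1059 - 3p = 3p - 633, so 1692 = 6p and p = 282, q = 213.
The new curves are qd = 1332 - 3p (demand) and qs = 3p - 786 (supply).
Clearing the new market: 1332 - 3p = 3p - 786, so p = 353 and q = 273.
New expenditure = 353 × 273 = 96369.00.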